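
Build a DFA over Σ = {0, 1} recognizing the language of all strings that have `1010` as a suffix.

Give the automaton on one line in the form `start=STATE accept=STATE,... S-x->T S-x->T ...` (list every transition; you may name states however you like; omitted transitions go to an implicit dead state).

Let each state record the length of the longest suffix of the input read so far that is also a prefix of `1010`. q1 means the last symbol is `1`; q2 means the last 2 symbols are `10`; q3 means the last 3 symbols are `101`; q4 means the last 4 symbols are `1010`. Accept only at q4, where the string currently ends in `1010`.
A 5-state machine:
        0   1  
>  q0   q0  q1 
   q1   q2  q1 
   q2   q0  q3 
   q3   q4  q1 
 * q4   q0  q3 
(> = start, * = accepting)

start=q0 accept=q4 q0-0->q0 q0-1->q1 q1-0->q2 q1-1->q1 q2-0->q0 q2-1->q3 q3-0->q4 q3-1->q1 q4-0->q0 q4-1->q3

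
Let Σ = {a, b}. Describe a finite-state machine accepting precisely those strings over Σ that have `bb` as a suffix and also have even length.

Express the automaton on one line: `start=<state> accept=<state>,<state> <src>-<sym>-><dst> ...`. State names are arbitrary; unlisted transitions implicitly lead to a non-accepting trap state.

Handle the two conditions separately and then intersect. The first has 3 states tracking how much of the suffix `bb` has currently been matched; the second has 2 states tracking the input length modulo 2. A product state is a pair (one from each), accepting exactly when both do. After merging equivalent states the machine shrinks.
A 4-state machine:
        a   b  
>  s0   s1  s2 
   s1   s0  s0 
   s2   s0  s3 
 * s3   s1  s2 
(> = start, * = accepting)

start=s0 accept=s3 s0-a->s1 s0-b->s2 s1-a->s0 s1-b->s0 s2-a->s0 s2-b->s3 s3-a->s1 s3-b->s2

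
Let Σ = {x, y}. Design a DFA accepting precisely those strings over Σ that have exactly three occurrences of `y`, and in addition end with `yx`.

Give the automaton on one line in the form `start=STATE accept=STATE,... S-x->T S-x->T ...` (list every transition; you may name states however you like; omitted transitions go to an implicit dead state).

start=q0 accept=q4 q0-x->q0 q0-y->q1 q1-x->q1 q1-y->q2 q2-x->q2 q2-y->q3 q3-x->q4 q3-y->q5 q4-x->q5 q4-y->q5 q5-x->q5 q5-y->q5

Handle the two conditions separately and then intersect. The first has 5 states tracking the count of `y`s, saturating at 4; the second has 3 states tracking how much of the suffix `yx` has currently been matched. A product state is a pair (one from each), accepting exactly when both do. Equivalent product states are then merged.
6 states suffice.
        x   y  
>  q0   q0  q1 
   q1   q1  q2 
   q2   q2  q3 
   q3   q4  q5 
 * q4   q5  q5 
   q5   q5  q5 
(> = start, * = accepting)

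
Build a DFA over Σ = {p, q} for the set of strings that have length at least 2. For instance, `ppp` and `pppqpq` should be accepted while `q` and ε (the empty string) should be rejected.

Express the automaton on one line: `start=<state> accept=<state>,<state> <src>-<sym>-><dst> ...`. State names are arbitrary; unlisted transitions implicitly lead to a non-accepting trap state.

start=A accept=C,D A-p->B A-q->B B-p->C B-q->C C-p->D C-q->D D-p->D D-q->D

Count input length up to 3: every symbol moves from A toward D, which means 'more than 2' and absorbs. Accept from {C, D}.
A 4-state machine:
       p  q 
>  A   B  B 
   B   C  C 
 * C   D  D 
 * D   D  D 
(> = start, * = accepting)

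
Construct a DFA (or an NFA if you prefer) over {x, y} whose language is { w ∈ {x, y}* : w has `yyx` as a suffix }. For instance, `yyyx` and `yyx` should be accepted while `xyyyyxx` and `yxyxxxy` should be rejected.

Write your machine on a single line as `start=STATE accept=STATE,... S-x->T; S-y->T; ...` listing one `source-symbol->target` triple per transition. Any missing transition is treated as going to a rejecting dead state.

Let each state record the length of the longest suffix of the input read so far that is also a prefix of `yyx`. q1 means the last symbol is `y`; q2 means the last 2 symbols are `yy`; q3 means the last 3 symbols are `yyx`. Accept only at q3, where the string currently ends in `yyx`.
        x   y  
>  q0   q0  q1 
   q1   q0  q2 
   q2   q3  q2 
 * q3   q0  q1 
(> = start, * = accepting)

start=q0; accept=q3; q0-x->q0; q0-y->q1; q1-x->q0; q1-y->q2; q2-x->q3; q2-y->q2; q3-x->q0; q3-y->q1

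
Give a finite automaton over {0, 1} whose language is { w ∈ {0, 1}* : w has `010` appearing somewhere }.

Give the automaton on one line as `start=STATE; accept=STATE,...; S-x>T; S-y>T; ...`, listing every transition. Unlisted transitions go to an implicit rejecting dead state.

Track how much of `010` has been matched so far: state S0 is no progress, S3 is the absorbing accept state reached once `010` has occurred. Intermediate states record partial matches; on a mismatch, fall back to the longest reusable overlap.
        0   1  
>  S0   S1  S0 
   S1   S1  S2 
   S2   S3  S0 
 * S3   S3  S3 
(> = start, * = accepting)

start=S0; accept=S3; S0-0>S1; S0-1>S0; S1-0>S1; S1-1>S2; S2-0>S3; S2-1>S0; S3-0>S3; S3-1>S3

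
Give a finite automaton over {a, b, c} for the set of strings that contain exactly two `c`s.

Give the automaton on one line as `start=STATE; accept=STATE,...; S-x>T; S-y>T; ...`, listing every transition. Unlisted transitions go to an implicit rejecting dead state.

Only the number of `c`s matters, and only up to 3. Make a chain S0 → S1 → S2 → S3 advanced by each `c` (with S3 absorbing); every other symbol self-loops. The accepting set is {S2}.
        a   b   c  
>  S0   S0  S0  S1 
   S1   S1  S1  S2 
 * S2   S2  S2  S3 
   S3   S3  S3  S3 
(> = start, * = accepting)

start=S0; accept=S2; S0-a>S0; S0-b>S0; S0-c>S1; S1-a>S1; S1-b>S1; S1-c>S2; S2-a>S2; S2-b>S2; S2-c>S3; S3-a>S3; S3-b>S3; S3-c>S3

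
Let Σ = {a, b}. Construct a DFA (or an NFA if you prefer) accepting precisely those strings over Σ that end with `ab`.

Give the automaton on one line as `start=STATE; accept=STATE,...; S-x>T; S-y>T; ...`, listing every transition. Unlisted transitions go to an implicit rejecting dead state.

Remember how much of `ab` the current input suffix matches. State q0 means no match yet; q1 means the last symbol is `a`; q2 means the last 2 symbols are `ab`. Only q2 accepts. On a mismatch, fall back to the longest proper suffix that is still a prefix of `ab`.
3 states suffice.
        a   b  
>  q0   q1  q0 
   q1   q1  q2 
 * q2   q1  q0 
(> = start, * = accepting)

start=q0; accept=q2; q0-a>q1; q0-b>q0; q1-a>q1; q1-b>q2; q2-a>q1; q2-b>q0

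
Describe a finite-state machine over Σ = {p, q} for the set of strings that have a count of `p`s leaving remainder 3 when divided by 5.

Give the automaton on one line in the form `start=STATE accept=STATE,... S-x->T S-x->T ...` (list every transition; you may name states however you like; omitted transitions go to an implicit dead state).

The only thing that matters is how many `p`s have appeared, reduced mod 5. Use one state per residue: S0 for 0, …, S4 for 4. Reading `p` moves to the next residue; anything else stays put. S3 is accepting.
With 5 states:
        p   q  
>  S0   S1  S0 
   S1   S2  S1 
   S2   S3  S2 
 * S3   S4  S3 
   S4   S0  S4 
(> = start, * = accepting)

start=S0 accept=S3 S0-p->S1 S0-q->S0 S1-p->S2 S1-q->S1 S2-p->S3 S2-q->S2 S3-p->S4 S3-q->S3 S4-p->S0 S4-q->S4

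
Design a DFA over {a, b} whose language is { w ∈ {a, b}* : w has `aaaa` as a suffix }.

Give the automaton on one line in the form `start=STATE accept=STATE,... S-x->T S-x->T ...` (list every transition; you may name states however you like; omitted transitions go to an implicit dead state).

Let each state record the length of the longest suffix of the input read so far that is also a prefix of `aaaa`. q1 means the last symbol is `a`; q2 means the last 2 symbols are `aa`; q3 means the last 3 symbols are `aaa`; q4 means the last 4 symbols are `aaaa`. Accept only at q4, where the string currently ends in `aaaa`.
        a   b  
>  q0   q1  q0 
   q1   q2  q0 
   q2   q3  q0 
   q3   q4  q0 
 * q4   q4  q0 
(> = start, * = accepting)

start=q0 accept=q4 q0-a->q1 q0-b->q0 q1-a->q2 q1-b->q0 q2-a->q3 q2-b->q0 q3-a->q4 q3-b->q0 q4-a->q4 q4-b->q0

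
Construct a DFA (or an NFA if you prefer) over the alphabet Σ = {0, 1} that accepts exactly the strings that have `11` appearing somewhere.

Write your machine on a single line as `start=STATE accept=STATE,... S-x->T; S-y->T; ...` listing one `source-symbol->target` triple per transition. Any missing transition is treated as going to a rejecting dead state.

Track how much of `11` has been matched so far: state S0 is no progress, S2 is the absorbing accept state reached once `11` has occurred. Intermediate states record partial matches; on a mismatch, fall back to the longest reusable overlap.
3 states suffice.
        0   1  
>  S0   S0  S1 
   S1   S0  S2 
 * S2   S2  S2 
(> = start, * = accepting)

start=S0; accept=S2; S0-0->S0; S0-1->S1; S1-0->S0; S1-1->S2; S2-0->S2; S2-1->S2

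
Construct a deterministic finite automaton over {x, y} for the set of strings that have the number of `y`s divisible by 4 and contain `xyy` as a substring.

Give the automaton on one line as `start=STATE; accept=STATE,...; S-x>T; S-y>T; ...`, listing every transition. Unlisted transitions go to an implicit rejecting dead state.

start=S0; accept=S13; S0-x>S1; S0-y>S2; S1-x>S1; S1-y>S3; S2-x>S4; S2-y>S5; S3-x>S4; S3-y>S6; S4-x>S4; S4-y>S7; S5-x>S8; S5-y>S9; S6-x>S6; S6-y>S10; S7-x>S8; S7-y>S10; S8-x>S8; S8-y>S11; S9-x>S12; S9-y>S0; S10-x>S10; S10-y>S13; S11-x>S12; S11-y>S13; S12-x>S12; S12-y>S14; S13-x>S13; S13-y>S15; S14-x>S1; S14-y>S15; S15-x>S15; S15-y>S6

Handle the two conditions separately and then intersect. The first has 4 states tracking the count of `y`s modulo 4; the second has 4 states tracking whether and how much of `xyy` has been seen. A product state is a pair (one from each), accepting exactly when both do.
          x    y  
>  S0     S1   S2 
   S1     S1   S3 
   S2     S4   S5 
   S3     S4   S6 
   S4     S4   S7 
   S5     S8   S9 
   S6     S6  S10 
   S7     S8  S10 
   S8     S8  S11 
   S9    S12   S0 
   S10   S10  S13 
   S11   S12  S13 
   S12   S12  S14 
 * S13   S13  S15 
   S14    S1  S15 
   S15   S15   S6 
(> = start, * = accepting)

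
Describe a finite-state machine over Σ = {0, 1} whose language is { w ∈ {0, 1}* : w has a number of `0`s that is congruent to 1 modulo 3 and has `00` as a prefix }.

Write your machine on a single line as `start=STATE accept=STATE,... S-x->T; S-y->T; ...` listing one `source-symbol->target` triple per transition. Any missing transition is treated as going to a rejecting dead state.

start=q0; accept=q7; q0-0->q1; q0-1->q2; q1-0->q3; q1-1->q4; q2-0->q4; q2-1->q2; q3-0->q5; q3-1->q3; q4-0->q6; q4-1->q4; q5-0->q7; q5-1->q5; q6-0->q2; q6-1->q6; q7-0->q3; q7-1->q7

Handle the two conditions separately and then intersect. The first has 3 states tracking the count of `0`s modulo 3; the second has 4 states tracking whether the input so far still matches the prefix `00`. A product state is a pair (one from each), accepting exactly when both do.
With 8 states:
        0   1  
>  q0   q1  q2 
   q1   q3  q4 
   q2   q4  q2 
   q3   q5  q3 
   q4   q6  q4 
   q5   q7  q5 
   q6   q2  q6 
 * q7   q3  q7 
(> = start, * = accepting)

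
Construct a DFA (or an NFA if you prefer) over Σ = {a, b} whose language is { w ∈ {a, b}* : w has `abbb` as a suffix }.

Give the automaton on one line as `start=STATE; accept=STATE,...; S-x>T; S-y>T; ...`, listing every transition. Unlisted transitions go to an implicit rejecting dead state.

start=S0; accept=S4; S0-a>S1; S0-b>S0; S1-a>S1; S1-b>S2; S2-a>S1; S2-b>S3; S3-a>S1; S3-b>S4; S4-a>S1; S4-b>S0

Remember how much of `abbb` the current input suffix matches. State S0 means no match yet; S1 means the last symbol is `a`; S2 means the last 2 symbols are `ab`; S3 means the last 3 symbols are `abb`; S4 means the last 4 symbols are `abbb`. Only S4 accepts. On a mismatch, fall back to the longest proper suffix that is still a prefix of `abbb`.
5 states suffice.
        a   b  
>  S0   S1  S0 
   S1   S1  S2 
   S2   S1  S3 
   S3   S1  S4 
 * S4   S1  S0 
(> = start, * = accepting)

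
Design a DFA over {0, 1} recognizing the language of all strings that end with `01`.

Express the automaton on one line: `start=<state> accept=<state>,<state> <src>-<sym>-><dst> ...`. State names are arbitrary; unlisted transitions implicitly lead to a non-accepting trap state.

Remember how much of `01` the current input suffix matches. State s0 means no match yet; s1 means the last symbol is `0`; s2 means the last 2 symbols are `01`. Only s2 accepts. On a mismatch, fall back to the longest proper suffix that is still a prefix of `01`.
        0   1  
>  s0   s1  s0 
   s1   s1  s2 
 * s2   s1  s0 
(> = start, * = accepting)

start=s0 accept=s2 s0-0->s1 s0-1->s0 s1-0->s1 s1-1->s2 s2-0->s1 s2-1->s0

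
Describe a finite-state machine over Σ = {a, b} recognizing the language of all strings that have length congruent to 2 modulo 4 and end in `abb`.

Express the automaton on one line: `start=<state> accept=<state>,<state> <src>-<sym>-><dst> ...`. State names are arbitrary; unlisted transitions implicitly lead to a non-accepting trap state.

start=S0 accept=S6 S0-a->S1 S0-b->S1 S1-a->S2 S1-b->S2 S2-a->S3 S2-b->S3 S3-a->S4 S3-b->S0 S4-a->S1 S4-b->S5 S5-a->S2 S5-b->S6 S6-a->S3 S6-b->S3

Build one automaton per condition and run them in lockstep. One (4 states) tracks the input length modulo 4; the other (4 states) tracks how much of the suffix `abb` has currently been matched. Each combined state is a pair, one component from each; accept when both components accept. Minimizing collapses redundant product states.
7 states suffice.
        a   b  
>  S0   S1  S1 
   S1   S2  S2 
   S2   S3  S3 
   S3   S4  S0 
   S4   S1  S5 
   S5   S2  S6 
 * S6   S3  S3 
(> = start, * = accepting)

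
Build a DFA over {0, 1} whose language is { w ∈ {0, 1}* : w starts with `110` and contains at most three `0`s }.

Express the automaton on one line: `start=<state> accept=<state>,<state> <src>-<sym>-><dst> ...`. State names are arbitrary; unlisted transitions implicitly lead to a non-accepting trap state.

Build one automaton per condition and run them in lockstep. The first has 5 states tracking whether the input so far still matches the prefix `110`; the second has 5 states tracking the count of `0`s, saturating at 4. A product state is a pair (one from each), accepting exactly when both do.
          0    1  
>  q0     q1   q2 
   q1     q3   q1 
   q2     q1   q4 
   q3     q5   q3 
   q4     q6   q7 
   q5     q8   q5 
 * q6     q9   q6 
   q7     q1   q7 
   q8     q8   q8 
 * q9    q10   q9 
 * q10   q11  q10 
   q11   q11  q11 
(> = start, * = accepting)

start=q0 accept=q6,q9,q10 q0-0->q1 q0-1->q2 q1-0->q3 q1-1->q1 q2-0->q1 q2-1->q4 q3-0->q5 q3-1->q3 q4-0->q6 q4-1->q7 q5-0->q8 q5-1->q5 q6-0->q9 q6-1->q6 q7-0->q1 q7-1->q7 q8-0->q8 q8-1->q8 q9-0->q10 q9-1->q9 q10-0->q11 q10-1->q10 q11-0->q11 q11-1->q11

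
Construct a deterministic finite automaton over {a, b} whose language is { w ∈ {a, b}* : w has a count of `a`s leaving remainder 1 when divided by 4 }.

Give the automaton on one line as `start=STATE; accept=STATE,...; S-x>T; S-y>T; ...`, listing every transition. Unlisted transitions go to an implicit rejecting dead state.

Keep the running count of `a`s modulo 4: each `a` advances along the cycle q0 → q1 → q2 → q3 → q0 while other symbols loop. Accept at q1.
4 states suffice.
        a   b  
>  q0   q1  q0 
 * q1   q2  q1 
   q2   q3  q2 
   q3   q0  q3 
(> = start, * = accepting)

start=q0; accept=q1; q0-a>q1; q0-b>q0; q1-a>q2; q1-b>q1; q2-a>q3; q2-b>q2; q3-a>q0; q3-b>q3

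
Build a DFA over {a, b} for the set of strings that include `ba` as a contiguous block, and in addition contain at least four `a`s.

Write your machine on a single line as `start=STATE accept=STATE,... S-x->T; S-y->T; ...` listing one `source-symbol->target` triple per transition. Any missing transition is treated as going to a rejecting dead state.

start=s0; accept=s8; s0-a->s1; s0-b->s2; s1-a->s3; s1-b->s4; s2-a->s4; s2-b->s2; s3-a->s5; s3-b->s6; s4-a->s6; s4-b->s4; s5-a->s5; s5-b->s7; s6-a->s7; s6-b->s6; s7-a->s8; s7-b->s7; s8-a->s8; s8-b->s8

Build one automaton per condition and run them in lockstep. One (3 states) tracks whether and how much of `ba` has been seen; the other (6 states) tracks the count of `a`s, saturating at 5. Each combined state is a pair, one component from each; accept when both components accept. Equivalent product states are then merged.
A 9-state machine:
        a   b  
>  s0   s1  s2 
   s1   s3  s4 
   s2   s4  s2 
   s3   s5  s6 
   s4   s6  s4 
   s5   s5  s7 
   s6   s7  s6 
   s7   s8  s7 
 * s8   s8  s8 
(> = start, * = accepting)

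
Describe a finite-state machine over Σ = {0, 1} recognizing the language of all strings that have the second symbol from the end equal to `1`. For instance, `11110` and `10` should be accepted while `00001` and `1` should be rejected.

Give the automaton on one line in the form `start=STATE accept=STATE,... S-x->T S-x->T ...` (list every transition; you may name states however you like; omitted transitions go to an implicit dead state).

A DFA must remember the last 2 symbols (since which symbol is second-to-last isn't known until the input ends). Use one state per possible window of the last ≤2 symbols; accept from those whose window starts with `1`.
        0   1  
>  s0   s1  s2 
   s1   s3  s4 
   s2   s5  s6 
   s3   s3  s4 
   s4   s5  s6 
 * s5   s3  s4 
 * s6   s5  s6 
(> = start, * = accepting)

start=s0 accept=s5,s6 s0-0->s1 s0-1->s2 s1-0->s3 s1-1->s4 s2-0->s5 s2-1->s6 s3-0->s3 s3-1->s4 s4-0->s5 s4-1->s6 s5-0->s3 s5-1->s4 s6-0->s5 s6-1->s6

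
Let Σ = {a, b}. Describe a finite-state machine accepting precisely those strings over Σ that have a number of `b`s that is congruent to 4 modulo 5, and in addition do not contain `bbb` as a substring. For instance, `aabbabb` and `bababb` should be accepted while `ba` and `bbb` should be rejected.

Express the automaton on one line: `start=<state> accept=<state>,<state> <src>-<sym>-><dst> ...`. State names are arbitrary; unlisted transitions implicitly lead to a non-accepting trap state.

start=s0 accept=s11,s13,s14 s0-a->s0 s0-b->s1 s1-a->s2 s1-b->s3 s2-a->s2 s2-b->s4 s3-a->s5 s3-b->s6 s4-a->s5 s4-b->s7 s5-a->s5 s5-b->s8 s6-a->s6 s6-b->s9 s7-a->s10 s7-b->s9 s8-a->s10 s8-b->s11 s9-a->s9 s9-b->s12 s10-a->s10 s10-b->s13 s11-a->s14 s11-b->s12 s12-a->s12 s12-b->s15 s13-a->s14 s13-b->s16 s14-a->s14 s14-b->s17 s15-a->s15 s15-b->s18 s16-a->s0 s16-b->s15 s17-a->s0 s17-b->s19 s18-a->s18 s18-b->s6 s19-a->s2 s19-b->s18

Handle the two conditions separately and then intersect. The first has 5 states tracking the count of `b`s modulo 5; the second has 4 states tracking partial matches of the forbidden pattern `bbb`. A product state is a pair (one from each), accepting exactly when both do.
20 states suffice.
          a    b  
>  s0     s0   s1 
   s1     s2   s3 
   s2     s2   s4 
   s3     s5   s6 
   s4     s5   s7 
   s5     s5   s8 
   s6     s6   s9 
   s7    s10   s9 
   s8    s10  s11 
   s9     s9  s12 
   s10   s10  s13 
 * s11   s14  s12 
   s12   s12  s15 
 * s13   s14  s16 
 * s14   s14  s17 
   s15   s15  s18 
   s16    s0  s15 
   s17    s0  s19 
   s18   s18   s6 
   s19    s2  s18 
(> = start, * = accepting)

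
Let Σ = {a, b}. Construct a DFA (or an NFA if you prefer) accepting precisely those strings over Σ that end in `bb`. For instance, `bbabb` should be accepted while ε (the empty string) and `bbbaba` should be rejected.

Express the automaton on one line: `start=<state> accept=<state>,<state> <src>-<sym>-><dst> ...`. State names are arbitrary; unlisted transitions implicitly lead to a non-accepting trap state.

start=S0 accept=S2 S0-a->S0 S0-b->S1 S1-a->S0 S1-b->S2 S2-a->S0 S2-b->S2

Let each state record the length of the longest suffix of the input read so far that is also a prefix of `bb`. S1 means the last symbol is `b`; S2 means the last 2 symbols are `bb`. Accept only at S2, where the string currently ends in `bb`.
With 3 states:
        a   b  
>  S0   S0  S1 
   S1   S0  S2 
 * S2   S0  S2 
(> = start, * = accepting)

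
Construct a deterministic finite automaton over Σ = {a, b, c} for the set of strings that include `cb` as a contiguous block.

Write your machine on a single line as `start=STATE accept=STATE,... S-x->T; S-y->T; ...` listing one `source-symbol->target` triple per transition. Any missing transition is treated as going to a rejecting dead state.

start=S0; accept=S2; S0-a->S0; S0-b->S0; S0-c->S1; S1-a->S0; S1-b->S2; S1-c->S1; S2-a->S2; S2-b->S2; S2-c->S2

Track how much of `cb` has been matched so far: state S0 is no progress, S2 is the absorbing accept state reached once `cb` has occurred. Intermediate states record partial matches; on a mismatch, fall back to the longest reusable overlap.
        a   b   c  
>  S0   S0  S0  S1 
   S1   S0  S2  S1 
 * S2   S2  S2  S2 
(> = start, * = accepting)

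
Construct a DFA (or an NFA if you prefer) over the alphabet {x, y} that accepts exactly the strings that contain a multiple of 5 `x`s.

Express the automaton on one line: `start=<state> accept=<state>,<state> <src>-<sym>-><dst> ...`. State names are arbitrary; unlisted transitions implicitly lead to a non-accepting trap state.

start=q0 accept=q0 q0-x->q1 q0-y->q0 q1-x->q2 q1-y->q1 q2-x->q3 q2-y->q2 q3-x->q4 q3-y->q3 q4-x->q0 q4-y->q4

Keep the running count of `x`s modulo 5: each `x` advances along the cycle q0 → q1 → q2 → q3 → q4 → q0 while other symbols loop. Accept at q0.
5 states suffice.
        x   y  
>* q0   q1  q0 
   q1   q2  q1 
   q2   q3  q2 
   q3   q4  q3 
   q4   q0  q4 
(> = start, * = accepting)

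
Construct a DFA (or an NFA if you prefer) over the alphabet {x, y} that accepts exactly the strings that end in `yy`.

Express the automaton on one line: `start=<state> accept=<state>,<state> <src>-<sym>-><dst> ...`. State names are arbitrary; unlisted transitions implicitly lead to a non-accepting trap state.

Remember how much of `yy` the current input suffix matches. State S0 means no match yet; S1 means the last symbol is `y`; S2 means the last 2 symbols are `yy`. Only S2 accepts. On a mismatch, fall back to the longest proper suffix that is still a prefix of `yy`.
        x   y  
>  S0   S0  S1 
   S1   S0  S2 
 * S2   S0  S2 
(> = start, * = accepting)

start=S0 accept=S2 S0-x->S0 S0-y->S1 S1-x->S0 S1-y->S2 S2-x->S0 S2-y->S2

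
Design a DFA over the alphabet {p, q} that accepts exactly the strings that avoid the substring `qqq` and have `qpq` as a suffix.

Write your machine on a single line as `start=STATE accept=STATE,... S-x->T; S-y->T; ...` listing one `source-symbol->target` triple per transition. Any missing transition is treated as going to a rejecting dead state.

Handle the two conditions separately and then intersect. The first has 4 states tracking partial matches of the forbidden pattern `qqq`; the second has 4 states tracking how much of the suffix `qpq` has currently been matched. A product state is a pair (one from each), accepting exactly when both do.
A 9-state machine:
        p   q  
>  S0   S0  S1 
   S1   S2  S3 
   S2   S0  S4 
   S3   S2  S5 
 * S4   S2  S3 
   S5   S6  S5 
   S6   S7  S8 
   S7   S7  S5 
   S8   S6  S5 
(> = start, * = accepting)

start=S0; accept=S4; S0-p->S0; S0-q->S1; S1-p->S2; S1-q->S3; S2-p->S0; S2-q->S4; S3-p->S2; S3-q->S5; S4-p->S2; S4-q->S3; S5-p->S6; S5-q->S5; S6-p->S7; S6-q->S8; S7-p->S7; S7-q->S5; S8-p->S6; S8-q->S5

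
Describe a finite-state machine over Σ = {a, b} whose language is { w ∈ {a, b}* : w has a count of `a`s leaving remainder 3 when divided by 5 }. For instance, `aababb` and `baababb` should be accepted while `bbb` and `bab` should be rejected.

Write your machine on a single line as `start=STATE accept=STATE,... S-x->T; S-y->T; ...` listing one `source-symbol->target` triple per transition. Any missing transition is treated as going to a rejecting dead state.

Keep the running count of `a`s modulo 5: each `a` advances along the cycle q0 → q1 → q2 → q3 → q4 → q0 while other symbols loop. Accept at q3.
With 5 states:
        a   b  
>  q0   q1  q0 
   q1   q2  q1 
   q2   q3  q2 
 * q3   q4  q3 
   q4   q0  q4 
(> = start, * = accepting)

start=q0; accept=q3; q0-a->q1; q0-b->q0; q1-a->q2; q1-b->q1; q2-a->q3; q2-b->q2; q3-a->q4; q3-b->q3; q4-a->q0; q4-b->q4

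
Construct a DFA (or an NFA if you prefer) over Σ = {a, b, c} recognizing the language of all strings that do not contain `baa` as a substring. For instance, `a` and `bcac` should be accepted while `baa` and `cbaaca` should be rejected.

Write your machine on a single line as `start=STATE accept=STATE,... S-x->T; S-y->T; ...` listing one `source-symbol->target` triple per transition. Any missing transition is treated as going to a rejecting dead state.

start=q0; accept=q0,q1,q2; q0-a->q0; q0-b->q1; q0-c->q0; q1-a->q2; q1-b->q1; q1-c->q0; q2-a->q3; q2-b->q1; q2-c->q0; q3-a->q3; q3-b->q3; q3-c->q3

This is the complement of 'contains `baa`'. Use the same substring-matching states — q0 through q3 holding how much of `baa` has just been matched — but flip the accepting set: everything except the trap q3 accepts.
With 4 states:
        a   b   c  
>* q0   q0  q1  q0 
 * q1   q2  q1  q0 
 * q2   q3  q1  q0 
   q3   q3  q3  q3 
(> = start, * = accepting)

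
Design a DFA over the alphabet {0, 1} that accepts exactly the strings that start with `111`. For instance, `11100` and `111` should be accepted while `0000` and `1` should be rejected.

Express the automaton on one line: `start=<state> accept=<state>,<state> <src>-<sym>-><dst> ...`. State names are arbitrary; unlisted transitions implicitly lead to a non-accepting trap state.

Check the first 3 symbols one by one: s0 through s2 record how many have matched `111` so far; any wrong symbol goes to the dead state s4. After all 3 match we enter the accepting sink s3.
        0   1  
>  s0   s4  s1 
   s1   s4  s2 
   s2   s4  s3 
 * s3   s3  s3 
   s4   s4  s4 
(> = start, * = accepting)

start=s0 accept=s3 s0-0->s4 s0-1->s1 s1-0->s4 s1-1->s2 s2-0->s4 s2-1->s3 s3-0->s3 s3-1->s3 s4-0->s4 s4-1->s4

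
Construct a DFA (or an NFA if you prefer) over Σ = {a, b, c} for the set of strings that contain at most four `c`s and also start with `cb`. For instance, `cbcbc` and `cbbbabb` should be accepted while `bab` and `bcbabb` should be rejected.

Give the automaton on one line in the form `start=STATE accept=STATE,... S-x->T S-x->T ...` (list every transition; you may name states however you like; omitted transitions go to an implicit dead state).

start=q0 accept=q4,q6,q8,q10 q0-a->q1 q0-b->q1 q0-c->q2 q1-a->q1 q1-b->q1 q1-c->q3 q2-a->q3 q2-b->q4 q2-c->q5 q3-a->q3 q3-b->q3 q3-c->q5 q4-a->q4 q4-b->q4 q4-c->q6 q5-a->q5 q5-b->q5 q5-c->q7 q6-a->q6 q6-b->q6 q6-c->q8 q7-a->q7 q7-b->q7 q7-c->q9 q8-a->q8 q8-b->q8 q8-c->q10 q9-a->q9 q9-b->q9 q9-c->q11 q10-a->q10 q10-b->q10 q10-c->q12 q11-a->q11 q11-b->q11 q11-c->q11 q12-a->q12 q12-b->q12 q12-c->q12

Handle the two conditions separately and then intersect. One (6 states) tracks the count of `c`s, saturating at 5; the other (4 states) tracks whether the input so far still matches the prefix `cb`. Each combined state is a pair, one component from each; accept when both components accept.
13 states suffice.
          a    b    c  
>  q0     q1   q1   q2 
   q1     q1   q1   q3 
   q2     q3   q4   q5 
   q3     q3   q3   q5 
 * q4     q4   q4   q6 
   q5     q5   q5   q7 
 * q6     q6   q6   q8 
   q7     q7   q7   q9 
 * q8     q8   q8  q10 
   q9     q9   q9  q11 
 * q10   q10  q10  q12 
   q11   q11  q11  q11 
   q12   q12  q12  q12 
(> = start, * = accepting)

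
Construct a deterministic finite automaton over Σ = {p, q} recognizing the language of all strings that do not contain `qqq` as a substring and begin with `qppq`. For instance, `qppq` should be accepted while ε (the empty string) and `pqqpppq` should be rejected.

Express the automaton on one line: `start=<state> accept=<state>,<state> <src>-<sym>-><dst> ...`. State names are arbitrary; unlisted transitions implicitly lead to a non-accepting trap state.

Handle the two conditions separately and then intersect. The first has 4 states tracking partial matches of the forbidden pattern `qqq`; the second has 6 states tracking whether the input so far still matches the prefix `qppq`. A product state is a pair (one from each), accepting exactly when both do. Equivalent product states are then merged.
8 states suffice.
       p  q 
>  A   B  C 
   B   B  B 
   C   D  B 
   D   E  B 
   E   B  F 
 * F   G  H 
 * G   G  F 
 * H   G  B 
(> = start, * = accepting)

start=A accept=F,G,H A-p->B A-q->C B-p->B B-q->B C-p->D C-q->B D-p->E D-q->B E-p->B E-q->F F-p->G F-q->H G-p->G G-q->F H-p->G H-q->B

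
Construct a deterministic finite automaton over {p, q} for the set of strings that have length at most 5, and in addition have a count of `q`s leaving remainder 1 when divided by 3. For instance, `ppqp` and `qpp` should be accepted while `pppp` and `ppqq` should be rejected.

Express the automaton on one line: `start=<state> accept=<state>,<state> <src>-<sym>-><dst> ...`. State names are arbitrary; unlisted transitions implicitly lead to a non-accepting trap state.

Handle the two conditions separately and then intersect. The first has 7 states tracking the input length, saturating at 6; the second has 3 states tracking the count of `q`s modulo 3. A product state is a pair (one from each), accepting exactly when both do.
An 18-state machine:
          p    q  
>  S0     S1   S2 
   S1     S3   S4 
 * S2     S4   S5 
   S3     S6   S7 
 * S4     S7   S8 
   S5     S8   S6 
   S6     S9  S10 
 * S7    S10  S11 
   S8    S11   S9 
   S9    S12  S13 
 * S10   S13  S14 
   S11   S14  S12 
   S12   S15  S16 
 * S13   S16  S17 
   S14   S17  S15 
   S15   S15  S16 
   S16   S16  S17 
   S17   S17  S15 
(> = start, * = accepting)

start=S0 accept=S2,S4,S7,S10,S13 S0-p->S1 S0-q->S2 S1-p->S3 S1-q->S4 S2-p->S4 S2-q->S5 S3-p->S6 S3-q->S7 S4-p->S7 S4-q->S8 S5-p->S8 S5-q->S6 S6-p->S9 S6-q->S10 S7-p->S10 S7-q->S11 S8-p->S11 S8-q->S9 S9-p->S12 S9-q->S13 S10-p->S13 S10-q->S14 S11-p->S14 S11-q->S12 S12-p->S15 S12-q->S16 S13-p->S16 S13-q->S17 S14-p->S17 S14-q->S15 S15-p->S15 S15-q->S16 S16-p->S16 S16-q->S17 S17-p->S17 S17-q->S15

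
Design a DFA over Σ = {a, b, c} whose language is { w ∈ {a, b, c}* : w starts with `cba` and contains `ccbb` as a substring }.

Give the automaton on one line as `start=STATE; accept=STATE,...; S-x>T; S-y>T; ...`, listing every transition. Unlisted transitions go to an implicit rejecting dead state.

start=s0; accept=s8; s0-a>s1; s0-b>s1; s0-c>s2; s1-a>s1; s1-b>s1; s1-c>s1; s2-a>s1; s2-b>s3; s2-c>s1; s3-a>s4; s3-b>s1; s3-c>s1; s4-a>s4; s4-b>s4; s4-c>s5; s5-a>s4; s5-b>s4; s5-c>s6; s6-a>s4; s6-b>s7; s6-c>s6; s7-a>s4; s7-b>s8; s7-c>s5; s8-a>s8; s8-b>s8; s8-c>s8

Build one automaton per condition and run them in lockstep. One (5 states) tracks whether the input so far still matches the prefix `cba`; the other (5 states) tracks whether and how much of `ccbb` has been seen. Each combined state is a pair, one component from each; accept when both components accept. Equivalent product states are then merged.
A 9-state machine:
        a   b   c  
>  s0   s1  s1  s2 
   s1   s1  s1  s1 
   s2   s1  s3  s1 
   s3   s4  s1  s1 
   s4   s4  s4  s5 
   s5   s4  s4  s6 
   s6   s4  s7  s6 
   s7   s4  s8  s5 
 * s8   s8  s8  s8 
(> = start, * = accepting)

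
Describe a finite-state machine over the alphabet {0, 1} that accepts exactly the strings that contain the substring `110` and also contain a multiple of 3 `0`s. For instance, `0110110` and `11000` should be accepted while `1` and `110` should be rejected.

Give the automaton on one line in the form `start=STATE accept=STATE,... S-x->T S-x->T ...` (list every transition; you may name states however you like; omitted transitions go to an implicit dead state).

start=A accept=J A-0->B A-1->C B-0->D B-1->E C-0->B C-1->F D-0->A D-1->G E-0->D E-1->H F-0->H F-1->F G-0->A G-1->I H-0->I H-1->H I-0->J I-1->I J-0->H J-1->J

Build one automaton per condition and run them in lockstep. The first has 4 states tracking whether and how much of `110` has been seen; the second has 3 states tracking the count of `0`s modulo 3. A product state is a pair (one from each), accepting exactly when both do. After merging equivalent states the machine shrinks.
10 states suffice.
       0  1 
>  A   B  C 
   B   D  E 
   C   B  F 
   D   A  G 
   E   D  H 
   F   H  F 
   G   A  I 
   H   I  H 
   I   J  I 
 * J   H  J 
(> = start, * = accepting)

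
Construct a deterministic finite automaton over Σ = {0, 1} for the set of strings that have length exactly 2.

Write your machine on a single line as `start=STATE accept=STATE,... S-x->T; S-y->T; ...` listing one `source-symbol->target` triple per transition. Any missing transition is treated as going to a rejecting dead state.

Count input length up to 3: every symbol moves from A toward D, which means 'more than 2' and absorbs. Accept from {C}.
A 4-state machine:
       0  1 
>  A   B  B 
   B   C  C 
 * C   D  D 
   D   D  D 
(> = start, * = accepting)

start=A; accept=C; A-0->B; A-1->B; B-0->C; B-1->C; C-0->D; C-1->D; D-0->D; D-1->D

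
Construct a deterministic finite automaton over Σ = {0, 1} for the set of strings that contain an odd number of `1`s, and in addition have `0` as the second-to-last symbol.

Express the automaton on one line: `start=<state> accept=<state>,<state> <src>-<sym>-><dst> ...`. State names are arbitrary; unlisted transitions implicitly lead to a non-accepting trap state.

start=q0 accept=q3,q5 q0-0->q1 q0-1->q2 q1-0->q1 q1-1->q3 q2-0->q4 q2-1->q0 q3-0->q4 q3-1->q0 q4-0->q5 q4-1->q0 q5-0->q5 q5-1->q0

Run two small machines in parallel and take their product. The first has 2 states tracking the count of `1`s modulo 2; the second has 7 states tracking the last 2 symbols read. A product state is a pair (one from each), accepting exactly when both do. Minimizing collapses redundant product states.
A 6-state machine:
        0   1  
>  q0   q1  q2 
   q1   q1  q3 
   q2   q4  q0 
 * q3   q4  q0 
   q4   q5  q0 
 * q5   q5  q0 
(> = start, * = accepting)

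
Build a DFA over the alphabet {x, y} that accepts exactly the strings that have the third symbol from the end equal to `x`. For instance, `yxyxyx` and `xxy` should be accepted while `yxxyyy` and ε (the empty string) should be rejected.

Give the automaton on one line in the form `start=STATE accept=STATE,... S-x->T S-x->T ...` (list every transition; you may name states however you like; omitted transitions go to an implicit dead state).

A DFA must remember the last 3 symbols (since which symbol is third-to-last isn't known until the input ends). Use one state per possible window of the last ≤3 symbols; accept from those whose window starts with `x`.
With 15 states:
          x    y  
>  s0     s1   s2 
   s1     s3   s4 
   s2     s5   s6 
   s3     s7   s8 
   s4     s9  s10 
   s5    s11  s12 
   s6    s13  s14 
 * s7     s7   s8 
 * s8     s9  s10 
 * s9    s11  s12 
 * s10   s13  s14 
   s11    s7   s8 
   s12    s9  s10 
   s13   s11  s12 
   s14   s13  s14 
(> = start, * = accepting)

start=s0 accept=s7,s8,s9,s10 s0-x->s1 s0-y->s2 s1-x->s3 s1-y->s4 s2-x->s5 s2-y->s6 s3-x->s7 s3-y->s8 s4-x->s9 s4-y->s10 s5-x->s11 s5-y->s12 s6-x->s13 s6-y->s14 s7-x->s7 s7-y->s8 s8-x->s9 s8-y->s10 s9-x->s11 s9-y->s12 s10-x->s13 s10-y->s14 s11-x->s7 s11-y->s8 s12-x->s9 s12-y->s10 s13-x->s11 s13-y->s12 s14-x->s13 s14-y->s14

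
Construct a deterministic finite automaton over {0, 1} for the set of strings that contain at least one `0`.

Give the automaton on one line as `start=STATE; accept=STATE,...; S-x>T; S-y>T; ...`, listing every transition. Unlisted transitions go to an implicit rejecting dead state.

Count `0`s, saturating at 2: state A means no `0` yet, B means one `0` seen, C means more than one. Each `0` increments (capped at C); other symbols loop. Accept from {B, C}.
       0  1 
>  A   B  A 
 * B   C  B 
 * C   C  C 
(> = start, * = accepting)

start=A; accept=B,C; A-0>B; A-1>A; B-0>C; B-1>B; C-0>C; C-1>C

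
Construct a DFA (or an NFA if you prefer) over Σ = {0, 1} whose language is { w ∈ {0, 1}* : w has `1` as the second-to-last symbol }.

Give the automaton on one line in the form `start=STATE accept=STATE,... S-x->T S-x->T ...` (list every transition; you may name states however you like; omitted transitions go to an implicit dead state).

Because acceptance depends on a position counted from the end, the machine has to buffer the most recent 2 symbols. Make each state the string of the last up-to-2 symbols read; on input `x` shift the window left and append `x`. Accept when the buffered window has length 2 and begins with `1`.
7 states suffice.
        0   1  
>  q0   q1  q2 
   q1   q3  q4 
   q2   q5  q6 
   q3   q3  q4 
   q4   q5  q6 
 * q5   q3  q4 
 * q6   q5  q6 
(> = start, * = accepting)

start=q0 accept=q5,q6 q0-0->q1 q0-1->q2 q1-0->q3 q1-1->q4 q2-0->q5 q2-1->q6 q3-0->q3 q3-1->q4 q4-0->q5 q4-1->q6 q5-0->q3 q5-1->q4 q6-0->q5 q6-1->q6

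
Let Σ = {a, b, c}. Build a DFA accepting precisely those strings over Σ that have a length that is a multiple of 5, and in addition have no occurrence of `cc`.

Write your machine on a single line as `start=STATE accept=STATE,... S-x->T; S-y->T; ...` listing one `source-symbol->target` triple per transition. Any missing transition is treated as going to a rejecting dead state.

start=q0; accept=q0,q12; q0-a->q1; q0-b->q1; q0-c->q2; q1-a->q3; q1-b->q3; q1-c->q4; q2-a->q3; q2-b->q3; q2-c->q5; q3-a->q6; q3-b->q6; q3-c->q7; q4-a->q6; q4-b->q6; q4-c->q8; q5-a->q8; q5-b->q8; q5-c->q8; q6-a->q9; q6-b->q9; q6-c->q10; q7-a->q9; q7-b->q9; q7-c->q11; q8-a->q11; q8-b->q11; q8-c->q11; q9-a->q0; q9-b->q0; q9-c->q12; q10-a->q0; q10-b->q0; q10-c->q13; q11-a->q13; q11-b->q13; q11-c->q13; q12-a->q1; q12-b->q1; q12-c->q14; q13-a->q14; q13-b->q14; q13-c->q14; q14-a->q5; q14-b->q5; q14-c->q5

Handle the two conditions separately and then intersect. The first has 5 states tracking the input length modulo 5; the second has 3 states tracking partial matches of the forbidden pattern `cc`. A product state is a pair (one from each), accepting exactly when both do.
          a    b    c  
>* q0     q1   q1   q2 
   q1     q3   q3   q4 
   q2     q3   q3   q5 
   q3     q6   q6   q7 
   q4     q6   q6   q8 
   q5     q8   q8   q8 
   q6     q9   q9  q10 
   q7     q9   q9  q11 
   q8    q11  q11  q11 
   q9     q0   q0  q12 
   q10    q0   q0  q13 
   q11   q13  q13  q13 
 * q12    q1   q1  q14 
   q13   q14  q14  q14 
   q14    q5   q5   q5 
(> = start, * = accepting)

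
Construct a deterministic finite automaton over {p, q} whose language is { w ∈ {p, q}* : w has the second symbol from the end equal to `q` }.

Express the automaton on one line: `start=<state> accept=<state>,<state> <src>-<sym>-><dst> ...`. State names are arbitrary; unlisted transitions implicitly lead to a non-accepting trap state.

start=A accept=F,G A-p->B A-q->C B-p->D B-q->E C-p->F C-q->G D-p->D D-q->E E-p->F E-q->G F-p->D F-q->E G-p->F G-q->G

A DFA must remember the last 2 symbols (since which symbol is second-to-last isn't known until the input ends). Use one state per possible window of the last ≤2 symbols; accept from those whose window starts with `q`.
       p  q 
>  A   B  C 
   B   D  E 
   C   F  G 
   D   D  E 
   E   F  G 
 * F   D  E 
 * G   F  G 
(> = start, * = accepting)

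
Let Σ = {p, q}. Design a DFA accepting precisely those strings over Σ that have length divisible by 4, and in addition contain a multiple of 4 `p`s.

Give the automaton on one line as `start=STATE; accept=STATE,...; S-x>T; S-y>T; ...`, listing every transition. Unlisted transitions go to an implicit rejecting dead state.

start=s0; accept=s0; s0-p>s1; s0-q>s2; s1-p>s3; s1-q>s4; s2-p>s4; s2-q>s5; s3-p>s6; s3-q>s7; s4-p>s7; s4-q>s8; s5-p>s8; s5-q>s9; s6-p>s0; s6-q>s10; s7-p>s10; s7-q>s11; s8-p>s11; s8-q>s12; s9-p>s12; s9-q>s0; s10-p>s2; s10-q>s13; s11-p>s13; s11-q>s14; s12-p>s14; s12-q>s1; s13-p>s5; s13-q>s15; s14-p>s15; s14-q>s3; s15-p>s9; s15-q>s6

Run two small machines in parallel and take their product. One (4 states) tracks the input length modulo 4; the other (4 states) tracks the count of `p`s modulo 4. Each combined state is a pair, one component from each; accept when both components accept.
16 states suffice.
          p    q  
>* s0     s1   s2 
   s1     s3   s4 
   s2     s4   s5 
   s3     s6   s7 
   s4     s7   s8 
   s5     s8   s9 
   s6     s0  s10 
   s7    s10  s11 
   s8    s11  s12 
   s9    s12   s0 
   s10    s2  s13 
   s11   s13  s14 
   s12   s14   s1 
   s13    s5  s15 
   s14   s15   s3 
   s15    s9   s6 
(> = start, * = accepting)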